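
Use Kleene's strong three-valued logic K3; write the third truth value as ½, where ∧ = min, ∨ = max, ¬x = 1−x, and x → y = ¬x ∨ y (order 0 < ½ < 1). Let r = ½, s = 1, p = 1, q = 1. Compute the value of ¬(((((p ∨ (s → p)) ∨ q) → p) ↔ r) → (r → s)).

s → p = 1 → 1 = 1
p ∨ (s → p) = 1 ∨ 1 = 1
(p ∨ (s → p)) ∨ q = 1 ∨ 1 = 1
((p ∨ (s → p)) ∨ q) → p = 1 → 1 = 1
(((p ∨ (s → p)) ∨ q) → p) ↔ r = 1 ↔ ½ = ½
r → s = ½ → 1 = 1
((((p ∨ (s → p)) ∨ q) → p) ↔ r) → (r → s) = ½ → 1 = 1
¬(((((p ∨ (s → p)) ∨ q) → p) ↔ r) → (r → s)) = ¬1 = 0

0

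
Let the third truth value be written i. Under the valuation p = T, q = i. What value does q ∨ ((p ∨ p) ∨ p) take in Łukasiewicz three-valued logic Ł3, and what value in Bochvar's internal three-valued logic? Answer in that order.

T; i

In Łukasiewicz three-valued logic Ł3: p ∨ p = T ∨ T = T
(p ∨ p) ∨ p = T ∨ T = T
q ∨ ((p ∨ p) ∨ p) = i ∨ T = T
In Bochvar's internal three-valued logic: p ∨ p = T ∨ T = T
(p ∨ p) ∨ p = T ∨ T = T
q ∨ ((p ∨ p) ∨ p) = i ∨ T = i
They differ because Łukasiewicz three-valued logic Ł3 and Bochvar's internal three-valued logic treat i differently under the binary connectives.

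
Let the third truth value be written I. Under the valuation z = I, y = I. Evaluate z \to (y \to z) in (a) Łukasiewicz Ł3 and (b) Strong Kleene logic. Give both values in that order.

In Łukasiewicz Ł3: y \to z = I \to I = ⊤  [min(1, 1−½+½)]
z \to (y \to z) = I \to ⊤ = ⊤
In Strong Kleene logic: y \to z = I \to I = I  [\lnot I \lor I]
z \to (y \to z) = I \to I = I
They differ because Łukasiewicz Ł3 and Strong Kleene logic treat I differently under implication.

⊤; I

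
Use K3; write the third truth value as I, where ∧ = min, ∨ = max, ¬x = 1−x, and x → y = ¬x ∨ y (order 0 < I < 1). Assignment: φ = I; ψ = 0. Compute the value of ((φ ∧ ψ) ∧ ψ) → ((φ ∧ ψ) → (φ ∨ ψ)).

1

φ ∧ ψ = I ∧ 0 = 0
(φ ∧ ψ) ∧ ψ = 0 ∧ 0 = 0
φ ∧ ψ = I ∧ 0 = 0
φ ∨ ψ = I ∨ 0 = I
(φ ∧ ψ) → (φ ∨ ψ) = 0 → I = 1  [¬0 ∨ I]
((φ ∧ ψ) ∧ ψ) → ((φ ∧ ψ) → (φ ∨ ψ)) = 0 → 1 = 1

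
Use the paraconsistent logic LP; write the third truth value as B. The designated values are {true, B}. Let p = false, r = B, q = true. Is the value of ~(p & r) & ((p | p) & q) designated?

p & r = false & B = false
~(p & r) = ~false = true
p | p = false | false = false
(p | p) & q = false & true = false
~(p & r) & ((p | p) & q) = true & false = false
false ∉ {true, B}.

No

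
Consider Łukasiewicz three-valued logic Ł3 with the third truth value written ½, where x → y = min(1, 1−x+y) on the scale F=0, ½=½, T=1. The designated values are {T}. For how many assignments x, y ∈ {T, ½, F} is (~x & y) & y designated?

Designated under: (x=F, y=T).

1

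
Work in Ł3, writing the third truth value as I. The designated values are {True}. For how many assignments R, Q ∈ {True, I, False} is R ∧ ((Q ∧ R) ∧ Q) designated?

1

Designated under: (R=True, Q=True).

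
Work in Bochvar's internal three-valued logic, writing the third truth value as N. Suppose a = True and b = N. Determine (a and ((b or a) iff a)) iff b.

b or a = N or True = N
(b or a) iff a = N iff True = N
a and ((b or a) iff a) = True and N = N
(a and ((b or a) iff a)) iff b = N iff N = N

N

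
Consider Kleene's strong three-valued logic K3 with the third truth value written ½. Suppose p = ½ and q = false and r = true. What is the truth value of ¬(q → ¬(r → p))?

false

r → p = true → ½ = ½  [¬true ∨ ½]
¬(r → p) = ¬½ = ½
q → ¬(r → p) = false → ½ = true
¬(q → ¬(r → p)) = ¬true = false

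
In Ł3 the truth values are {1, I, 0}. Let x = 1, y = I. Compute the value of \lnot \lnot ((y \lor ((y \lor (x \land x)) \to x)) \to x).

1

x \land x = 1 \land 1 = 1
y \lor (x \land x) = I \lor 1 = 1
(y \lor (x \land x)) \to x = 1 \to 1 = 1
y \lor ((y \lor (x \land x)) \to x) = I \lor 1 = 1
(y \lor ((y \lor (x \land x)) \to x)) \to x = 1 \to 1 = 1
\lnot ((y \lor ((y \lor (x \land x)) \to x)) \to x) = \lnot 1 = 0
\lnot \lnot ((y \lor ((y \lor (x \land x)) \to x)) \to x) = \lnot 0 = 1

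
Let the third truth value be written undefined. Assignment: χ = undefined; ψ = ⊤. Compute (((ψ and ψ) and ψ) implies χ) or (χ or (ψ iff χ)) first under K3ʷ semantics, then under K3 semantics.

In K3ʷ: ψ and ψ = ⊤ and ⊤ = ⊤
(ψ and ψ) and ψ = ⊤ and ⊤ = ⊤
((ψ and ψ) and ψ) implies χ = ⊤ implies undefined = undefined  [any arg is the third value ⇒ result is the third value]
ψ iff χ = ⊤ iff undefined = undefined
χ or (ψ iff χ) = undefined or undefined = undefined
(((ψ and ψ) and ψ) implies χ) or (χ or (ψ iff χ)) = undefined or undefined = undefined
In K3: ψ and ψ = ⊤ and ⊤ = ⊤
(ψ and ψ) and ψ = ⊤ and ⊤ = ⊤
((ψ and ψ) and ψ) implies χ = ⊤ implies undefined = undefined  [not ⊤ or undefined]
ψ iff χ = ⊤ iff undefined = undefined
χ or (ψ iff χ) = undefined or undefined = undefined
(((ψ and ψ) and ψ) implies χ) or (χ or (ψ iff χ)) = undefined or undefined = undefined

undefined; undefined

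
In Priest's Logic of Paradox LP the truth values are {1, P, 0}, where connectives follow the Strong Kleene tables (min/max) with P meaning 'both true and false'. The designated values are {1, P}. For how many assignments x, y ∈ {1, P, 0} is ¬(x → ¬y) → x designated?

Of the 9 assignments, 9 give a value in {1, P}.

9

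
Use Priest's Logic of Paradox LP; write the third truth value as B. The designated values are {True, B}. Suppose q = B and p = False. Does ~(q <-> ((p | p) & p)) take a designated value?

Yes

p | p = False | False = False
(p | p) & p = False & False = False
q <-> ((p | p) & p) = B <-> False = B
~(q <-> ((p | p) & p)) = ~B = B
B ∈ {True, B}.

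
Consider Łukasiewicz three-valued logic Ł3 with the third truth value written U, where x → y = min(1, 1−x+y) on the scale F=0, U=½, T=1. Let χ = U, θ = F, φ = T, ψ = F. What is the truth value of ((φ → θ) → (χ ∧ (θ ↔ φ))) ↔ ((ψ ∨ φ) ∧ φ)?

T

φ → θ = T → F = F
θ ↔ φ = F ↔ T = F
χ ∧ (θ ↔ φ) = U ∧ F = F
(φ → θ) → (χ ∧ (θ ↔ φ)) = F → F = T
ψ ∨ φ = F ∨ T = T
(ψ ∨ φ) ∧ φ = T ∧ T = T
((φ → θ) → (χ ∧ (θ ↔ φ))) ↔ ((ψ ∨ φ) ∧ φ) = T ↔ T = T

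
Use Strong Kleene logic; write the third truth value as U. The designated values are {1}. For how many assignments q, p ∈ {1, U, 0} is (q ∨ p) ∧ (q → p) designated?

Designated under: (q=1, p=1); (q=U, p=1); (q=0, p=1).

3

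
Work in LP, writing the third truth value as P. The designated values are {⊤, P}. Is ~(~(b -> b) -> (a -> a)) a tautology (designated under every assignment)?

Countermodel: b=⊤, a=⊤ gives ⊥, which is not designated.

No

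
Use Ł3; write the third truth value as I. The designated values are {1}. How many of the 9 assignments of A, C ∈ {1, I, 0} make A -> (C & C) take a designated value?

6

Of the 9 assignments, 6 give a value in {1}.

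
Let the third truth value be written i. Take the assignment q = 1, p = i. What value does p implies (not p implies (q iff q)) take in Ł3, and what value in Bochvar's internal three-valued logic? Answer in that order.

In Ł3: not p = not i = i
q iff q = 1 iff 1 = 1
not p implies (q iff q) = i implies 1 = 1  [min(1, 1−½+1)]
p implies (not p implies (q iff q)) = i implies 1 = 1
In Bochvar's internal three-valued logic: not p = not i = i
q iff q = 1 iff 1 = 1
not p implies (q iff q) = i implies 1 = i
p implies (not p implies (q iff q)) = i implies i = i
They differ because Ł3 and Bochvar's internal three-valued logic treat i differently under the binary connectives.

1; i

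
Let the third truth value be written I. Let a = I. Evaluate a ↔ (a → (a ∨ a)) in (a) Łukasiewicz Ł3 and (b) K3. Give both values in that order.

In Łukasiewicz Ł3: a ∨ a = I ∨ I = I
a → (a ∨ a) = I → I = T  [min(1, 1−½+½)]
a ↔ (a → (a ∨ a)) = I ↔ T = I
In K3: a ∨ a = I ∨ I = I
a → (a ∨ a) = I → I = I
a ↔ (a → (a ∨ a)) = I ↔ I = I

I; I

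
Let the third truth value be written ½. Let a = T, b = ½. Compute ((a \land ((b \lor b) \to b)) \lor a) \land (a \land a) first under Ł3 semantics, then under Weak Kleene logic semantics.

In Ł3: b \lor b = ½ \lor ½ = ½
(b \lor b) \to b = ½ \to ½ = T  [min(1, 1−½+½)]
a \land ((b \lor b) \to b) = T \land T = T
(a \land ((b \lor b) \to b)) \lor a = T \lor T = T
a \land a = T \land T = T
((a \land ((b \lor b) \to b)) \lor a) \land (a \land a) = T \land T = T
In Weak Kleene logic: b \lor b = ½ \lor ½ = ½
(b \lor b) \to b = ½ \to ½ = ½  [any arg is the third value ⇒ result is the third value]
a \land ((b \lor b) \to b) = T \land ½ = ½
(a \land ((b \lor b) \to b)) \lor a = ½ \lor T = ½
a \land a = T \land T = T
((a \land ((b \lor b) \to b)) \lor a) \land (a \land a) = ½ \land T = ½
They differ because Ł3 and Weak Kleene logic treat ½ differently under the binary connectives.

T; ½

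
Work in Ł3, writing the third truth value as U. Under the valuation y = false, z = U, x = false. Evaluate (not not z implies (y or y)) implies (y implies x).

not z = not U = U
not not z = not U = U
y or y = false or false = false
not not z implies (y or y) = U implies false = U  [min(1, 1−½+0)]
y implies x = false implies false = true
(not not z implies (y or y)) implies (y implies x) = U implies true = true

true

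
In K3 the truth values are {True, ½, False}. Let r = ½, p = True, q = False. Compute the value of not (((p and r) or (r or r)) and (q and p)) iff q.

p and r = True and ½ = ½
r or r = ½ or ½ = ½
(p and r) or (r or r) = ½ or ½ = ½
q and p = False and True = False
((p and r) or (r or r)) and (q and p) = ½ and False = False
not (((p and r) or (r or r)) and (q and p)) = not False = True
not (((p and r) or (r or r)) and (q and p)) iff q = True iff False = False

False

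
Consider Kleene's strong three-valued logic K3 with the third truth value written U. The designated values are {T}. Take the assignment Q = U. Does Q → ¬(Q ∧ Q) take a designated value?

No

Q ∧ Q = U ∧ U = U
¬(Q ∧ Q) = ¬U = U
Q → ¬(Q ∧ Q) = U → U = U  [¬U ∨ U]
U ∉ {T}.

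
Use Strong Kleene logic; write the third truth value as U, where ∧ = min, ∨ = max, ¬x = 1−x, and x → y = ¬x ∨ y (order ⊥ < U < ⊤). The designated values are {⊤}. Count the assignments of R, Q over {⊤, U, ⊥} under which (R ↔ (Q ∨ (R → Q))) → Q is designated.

Of the 9 assignments, 6 give a value in {⊤}.

6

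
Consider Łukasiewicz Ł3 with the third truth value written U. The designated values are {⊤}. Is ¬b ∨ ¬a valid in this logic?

Countermodel: b=⊤, a=⊤ gives ⊥, which is not designated.

No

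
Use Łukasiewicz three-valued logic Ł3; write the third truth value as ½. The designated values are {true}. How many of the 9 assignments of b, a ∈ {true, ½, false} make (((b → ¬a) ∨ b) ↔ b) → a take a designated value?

Of the 9 assignments, 6 give a value in {true}.

6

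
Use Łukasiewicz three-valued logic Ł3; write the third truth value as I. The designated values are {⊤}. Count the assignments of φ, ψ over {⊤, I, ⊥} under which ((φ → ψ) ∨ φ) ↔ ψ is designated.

Designated under: (φ=⊤, ψ=⊤); (φ=I, ψ=⊤); (φ=⊥, ψ=⊤).

3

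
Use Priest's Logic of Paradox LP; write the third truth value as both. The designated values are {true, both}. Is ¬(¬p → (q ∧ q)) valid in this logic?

Countermodel: p=true, q=true gives false, which is not designated.

No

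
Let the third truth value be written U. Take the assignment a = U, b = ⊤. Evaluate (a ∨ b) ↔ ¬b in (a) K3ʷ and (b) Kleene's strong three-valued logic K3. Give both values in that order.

U; ⊥

In K3ʷ: a ∨ b = U ∨ ⊤ = U
¬b = ¬⊤ = ⊥
(a ∨ b) ↔ ¬b = U ↔ ⊥ = U
In Kleene's strong three-valued logic K3: a ∨ b = U ∨ ⊤ = ⊤
¬b = ¬⊤ = ⊥
(a ∨ b) ↔ ¬b = ⊤ ↔ ⊥ = ⊥
They differ because K3ʷ and Kleene's strong three-valued logic K3 treat U differently under the binary connectives.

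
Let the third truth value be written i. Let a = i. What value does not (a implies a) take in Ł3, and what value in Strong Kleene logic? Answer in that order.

F; i

In Ł3: a implies a = i implies i = T  [min(1, 1−½+½)]
not (a implies a) = not T = F
In Strong Kleene logic: a implies a = i implies i = i
not (a implies a) = not i = i
They differ because Ł3 and Strong Kleene logic treat i differently under implication.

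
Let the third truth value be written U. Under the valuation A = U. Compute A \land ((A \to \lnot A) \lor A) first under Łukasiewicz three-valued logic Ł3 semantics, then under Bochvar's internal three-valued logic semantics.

U; U

In Łukasiewicz three-valued logic Ł3: \lnot A = \lnot U = U
A \to \lnot A = U \to U = True  [min(1, 1−½+½)]
(A \to \lnot A) \lor A = True \lor U = True
A \land ((A \to \lnot A) \lor A) = U \land True = U
In Bochvar's internal three-valued logic: \lnot A = \lnot U = U
A \to \lnot A = U \to U = U  [any arg is the third value ⇒ result is the third value]
(A \to \lnot A) \lor A = U \lor U = U
A \land ((A \to \lnot A) \lor A) = U \land U = U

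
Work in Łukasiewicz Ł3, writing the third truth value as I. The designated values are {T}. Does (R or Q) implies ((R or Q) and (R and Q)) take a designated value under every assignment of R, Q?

Countermodel: R=T, Q=I gives I, which is not designated.

No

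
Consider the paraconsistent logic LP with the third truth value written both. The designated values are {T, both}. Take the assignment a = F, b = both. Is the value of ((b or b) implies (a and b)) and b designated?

Yes

b or b = both or both = both
a and b = F and both = F
(b or b) implies (a and b) = both implies F = both  [not both or F]
((b or b) implies (a and b)) and b = both and both = both
both ∈ {T, both}.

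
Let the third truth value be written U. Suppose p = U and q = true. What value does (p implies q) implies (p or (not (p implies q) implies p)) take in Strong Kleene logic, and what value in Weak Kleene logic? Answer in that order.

true; U

In Strong Kleene logic: p implies q = U implies true = true
p implies q = U implies true = true
not (p implies q) = not true = false
not (p implies q) implies p = false implies U = true
p or (not (p implies q) implies p) = U or true = true
(p implies q) implies (p or (not (p implies q) implies p)) = true implies true = true
In Weak Kleene logic: p implies q = U implies true = U
p implies q = U implies true = U
not (p implies q) = not U = U
not (p implies q) implies p = U implies U = U
p or (not (p implies q) implies p) = U or U = U
(p implies q) implies (p or (not (p implies q) implies p)) = U implies U = U
They differ because Strong Kleene logic and Weak Kleene logic treat U differently under the binary connectives.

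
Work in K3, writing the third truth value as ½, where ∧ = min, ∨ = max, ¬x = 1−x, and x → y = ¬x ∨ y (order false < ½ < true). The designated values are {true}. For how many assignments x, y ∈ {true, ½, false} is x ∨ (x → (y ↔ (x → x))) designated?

6

Of the 9 assignments, 6 give a value in {true}.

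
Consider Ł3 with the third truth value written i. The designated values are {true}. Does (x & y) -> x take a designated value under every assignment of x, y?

Every assignment of x, y over {true, i, false} gives a value in {true}.
In particular, with x=i, y=i: (x & y) -> x = true.

Yes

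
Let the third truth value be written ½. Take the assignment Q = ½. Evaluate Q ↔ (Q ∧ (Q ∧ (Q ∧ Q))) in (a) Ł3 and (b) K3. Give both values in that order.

True; ½

In Ł3: Q ∧ Q = ½ ∧ ½ = ½
Q ∧ (Q ∧ Q) = ½ ∧ ½ = ½
Q ∧ (Q ∧ (Q ∧ Q)) = ½ ∧ ½ = ½
Q ↔ (Q ∧ (Q ∧ (Q ∧ Q))) = ½ ↔ ½ = True  [1 − |½−½|]
In K3: Q ∧ Q = ½ ∧ ½ = ½
Q ∧ (Q ∧ Q) = ½ ∧ ½ = ½
Q ∧ (Q ∧ (Q ∧ Q)) = ½ ∧ ½ = ½
Q ↔ (Q ∧ (Q ∧ (Q ∧ Q))) = ½ ↔ ½ = ½
They differ because Ł3 and K3 treat ½ differently under implication.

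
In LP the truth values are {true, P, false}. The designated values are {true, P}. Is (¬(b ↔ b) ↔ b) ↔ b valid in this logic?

Countermodel: b=true gives false, which is not designated.

No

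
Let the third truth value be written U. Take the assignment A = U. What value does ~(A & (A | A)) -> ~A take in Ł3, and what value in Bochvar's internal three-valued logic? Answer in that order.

T; U

In Ł3: A | A = U | U = U
A & (A | A) = U & U = U
~(A & (A | A)) = ~U = U
~A = ~U = U
~(A & (A | A)) -> ~A = U -> U = T  [min(1, 1−½+½)]
In Bochvar's internal three-valued logic: A | A = U | U = U
A & (A | A) = U & U = U
~(A & (A | A)) = ~U = U
~A = ~U = U
~(A & (A | A)) -> ~A = U -> U = U  [any arg is the third value ⇒ result is the third value]
They differ because Ł3 and Bochvar's internal three-valued logic treat U differently under the binary connectives.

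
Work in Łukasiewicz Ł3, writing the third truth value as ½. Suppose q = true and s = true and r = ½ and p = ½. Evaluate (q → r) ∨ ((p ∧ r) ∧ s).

½

q → r = true → ½ = ½
p ∧ r = ½ ∧ ½ = ½
(p ∧ r) ∧ s = ½ ∧ true = ½
(q → r) ∨ ((p ∧ r) ∧ s) = ½ ∨ ½ = ½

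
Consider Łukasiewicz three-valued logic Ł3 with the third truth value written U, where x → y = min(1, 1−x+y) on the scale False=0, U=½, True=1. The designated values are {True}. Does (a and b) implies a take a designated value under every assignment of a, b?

Every assignment of a, b over {True, U, False} gives a value in {True}.
In particular, with a=U, b=U: (a and b) implies a = True.

Yes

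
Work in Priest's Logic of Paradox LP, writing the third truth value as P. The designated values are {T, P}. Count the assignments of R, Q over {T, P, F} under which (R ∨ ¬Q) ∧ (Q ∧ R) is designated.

Designated under: (R=T, Q=T); (R=T, Q=P); (R=P, Q=T); (R=P, Q=P).

4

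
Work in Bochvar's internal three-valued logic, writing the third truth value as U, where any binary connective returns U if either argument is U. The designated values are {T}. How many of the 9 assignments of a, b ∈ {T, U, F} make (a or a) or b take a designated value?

Designated under: (a=T, b=T); (a=T, b=F); (a=F, b=T).

3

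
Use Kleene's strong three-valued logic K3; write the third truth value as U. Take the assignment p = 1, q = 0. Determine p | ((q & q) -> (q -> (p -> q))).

q & q = 0 & 0 = 0
p -> q = 1 -> 0 = 0
q -> (p -> q) = 0 -> 0 = 1
(q & q) -> (q -> (p -> q)) = 0 -> 1 = 1
p | ((q & q) -> (q -> (p -> q))) = 1 | 1 = 1

1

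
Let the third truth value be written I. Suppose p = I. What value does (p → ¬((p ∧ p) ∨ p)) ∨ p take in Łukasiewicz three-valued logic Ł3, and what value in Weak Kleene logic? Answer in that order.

In Łukasiewicz three-valued logic Ł3: p ∧ p = I ∧ I = I
(p ∧ p) ∨ p = I ∨ I = I
¬((p ∧ p) ∨ p) = ¬I = I
p → ¬((p ∧ p) ∨ p) = I → I = True
(p → ¬((p ∧ p) ∨ p)) ∨ p = True ∨ I = True
In Weak Kleene logic: p ∧ p = I ∧ I = I
(p ∧ p) ∨ p = I ∨ I = I
¬((p ∧ p) ∨ p) = ¬I = I
p → ¬((p ∧ p) ∨ p) = I → I = I
(p → ¬((p ∧ p) ∨ p)) ∨ p = I ∨ I = I
They differ because Łukasiewicz three-valued logic Ł3 and Weak Kleene logic treat I differently under the binary connectives.

True; I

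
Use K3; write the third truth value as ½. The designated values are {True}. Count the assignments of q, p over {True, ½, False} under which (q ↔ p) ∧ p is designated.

1

Designated under: (q=True, p=True).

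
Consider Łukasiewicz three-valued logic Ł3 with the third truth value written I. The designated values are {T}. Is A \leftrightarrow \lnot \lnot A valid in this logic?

Yes

Every assignment of A over {T, I, F} gives a value in {T}.
In particular, with A=I: A \leftrightarrow \lnot \lnot A = T.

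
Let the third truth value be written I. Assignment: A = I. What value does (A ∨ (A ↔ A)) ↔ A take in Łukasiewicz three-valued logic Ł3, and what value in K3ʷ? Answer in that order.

In Łukasiewicz three-valued logic Ł3: A ↔ A = I ↔ I = true  [1 − |½−½|]
A ∨ (A ↔ A) = I ∨ true = true
(A ∨ (A ↔ A)) ↔ A = true ↔ I = I
In K3ʷ: A ↔ A = I ↔ I = I
A ∨ (A ↔ A) = I ∨ I = I
(A ∨ (A ↔ A)) ↔ A = I ↔ I = I

I; I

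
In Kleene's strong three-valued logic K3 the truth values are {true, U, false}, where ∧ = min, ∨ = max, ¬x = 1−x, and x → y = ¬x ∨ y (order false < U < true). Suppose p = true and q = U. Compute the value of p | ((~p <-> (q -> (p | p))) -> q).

true

~p = ~true = false
p | p = true | true = true
q -> (p | p) = U -> true = true  [~U | true]
~p <-> (q -> (p | p)) = false <-> true = false
(~p <-> (q -> (p | p))) -> q = false -> U = true
p | ((~p <-> (q -> (p | p))) -> q) = true | true = true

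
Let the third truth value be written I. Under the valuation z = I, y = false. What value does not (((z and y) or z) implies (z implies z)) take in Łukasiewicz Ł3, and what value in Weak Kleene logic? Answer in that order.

false; I

In Łukasiewicz Ł3: z and y = I and false = false
(z and y) or z = false or I = I
z implies z = I implies I = true  [min(1, 1−½+½)]
((z and y) or z) implies (z implies z) = I implies true = true
not (((z and y) or z) implies (z implies z)) = not true = false
In Weak Kleene logic: z and y = I and false = I
(z and y) or z = I or I = I
z implies z = I implies I = I
((z and y) or z) implies (z implies z) = I implies I = I
not (((z and y) or z) implies (z implies z)) = not I = I
They differ because Łukasiewicz Ł3 and Weak Kleene logic treat I differently under the binary connectives.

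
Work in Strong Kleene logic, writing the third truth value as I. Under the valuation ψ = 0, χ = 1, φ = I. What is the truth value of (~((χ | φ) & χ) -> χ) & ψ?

χ | φ = 1 | I = 1
(χ | φ) & χ = 1 & 1 = 1
~((χ | φ) & χ) = ~1 = 0
~((χ | φ) & χ) -> χ = 0 -> 1 = 1
(~((χ | φ) & χ) -> χ) & ψ = 1 & 0 = 0

0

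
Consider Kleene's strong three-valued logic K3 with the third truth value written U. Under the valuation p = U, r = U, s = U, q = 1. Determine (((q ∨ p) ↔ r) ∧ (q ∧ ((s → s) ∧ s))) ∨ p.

q ∨ p = 1 ∨ U = 1
(q ∨ p) ↔ r = 1 ↔ U = U
s → s = U → U = U
(s → s) ∧ s = U ∧ U = U
q ∧ ((s → s) ∧ s) = 1 ∧ U = U
((q ∨ p) ↔ r) ∧ (q ∧ ((s → s) ∧ s)) = U ∧ U = U
(((q ∨ p) ↔ r) ∧ (q ∧ ((s → s) ∧ s))) ∨ p = U ∨ U = U

U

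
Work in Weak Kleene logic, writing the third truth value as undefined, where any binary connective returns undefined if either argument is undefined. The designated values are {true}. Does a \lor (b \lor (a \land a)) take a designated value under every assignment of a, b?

No

Countermodel: a=true, b=undefined gives undefined, which is not designated.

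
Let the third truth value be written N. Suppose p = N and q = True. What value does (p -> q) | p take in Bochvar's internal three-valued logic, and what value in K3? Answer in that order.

N; True

In Bochvar's internal three-valued logic: p -> q = N -> True = N
(p -> q) | p = N | N = N
In K3: p -> q = N -> True = True  [~N | True]
(p -> q) | p = True | N = True
They differ because Bochvar's internal three-valued logic and K3 treat N differently under the binary connectives.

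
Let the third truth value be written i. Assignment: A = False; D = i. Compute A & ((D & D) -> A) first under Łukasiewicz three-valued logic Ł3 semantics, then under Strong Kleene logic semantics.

False; False

In Łukasiewicz three-valued logic Ł3: D & D = i & i = i
(D & D) -> A = i -> False = i  [min(1, 1−½+0)]
A & ((D & D) -> A) = False & i = False
In Strong Kleene logic: D & D = i & i = i
(D & D) -> A = i -> False = i  [~i | False]
A & ((D & D) -> A) = False & i = False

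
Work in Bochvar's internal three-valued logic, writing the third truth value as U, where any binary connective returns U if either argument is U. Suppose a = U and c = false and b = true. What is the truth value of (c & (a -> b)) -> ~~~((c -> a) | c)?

U

a -> b = U -> true = U
c & (a -> b) = false & U = U
c -> a = false -> U = U
(c -> a) | c = U | false = U
~((c -> a) | c) = ~U = U
~~((c -> a) | c) = ~U = U
~~~((c -> a) | c) = ~U = U
(c & (a -> b)) -> ~~~((c -> a) | c) = U -> U = U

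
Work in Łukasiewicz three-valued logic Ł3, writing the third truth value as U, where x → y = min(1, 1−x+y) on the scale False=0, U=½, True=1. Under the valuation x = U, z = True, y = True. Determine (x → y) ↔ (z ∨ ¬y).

x → y = U → True = True
¬y = ¬True = False
z ∨ ¬y = True ∨ False = True
(x → y) ↔ (z ∨ ¬y) = True ↔ True = True

True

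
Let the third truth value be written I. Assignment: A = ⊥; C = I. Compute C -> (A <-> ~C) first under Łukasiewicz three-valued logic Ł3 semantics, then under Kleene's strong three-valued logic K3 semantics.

⊤; I

In Łukasiewicz three-valued logic Ł3: ~C = ~I = I
A <-> ~C = ⊥ <-> I = I  [1 − |0−½|]
C -> (A <-> ~C) = I -> I = ⊤
In Kleene's strong three-valued logic K3: ~C = ~I = I
A <-> ~C = ⊥ <-> I = I
C -> (A <-> ~C) = I -> I = I
They differ because Łukasiewicz three-valued logic Ł3 and Kleene's strong three-valued logic K3 treat I differently under implication.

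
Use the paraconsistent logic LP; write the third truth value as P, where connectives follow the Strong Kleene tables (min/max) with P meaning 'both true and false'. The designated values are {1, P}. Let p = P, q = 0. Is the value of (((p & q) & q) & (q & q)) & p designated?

No

p & q = P & 0 = 0
(p & q) & q = 0 & 0 = 0
q & q = 0 & 0 = 0
((p & q) & q) & (q & q) = 0 & 0 = 0
(((p & q) & q) & (q & q)) & p = 0 & P = 0
0 ∉ {1, P}.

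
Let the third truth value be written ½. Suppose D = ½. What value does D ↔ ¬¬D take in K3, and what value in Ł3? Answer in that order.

½; true

In K3: ¬D = ¬½ = ½
¬¬D = ¬½ = ½
D ↔ ¬¬D = ½ ↔ ½ = ½
In Ł3: ¬D = ¬½ = ½
¬¬D = ¬½ = ½
D ↔ ¬¬D = ½ ↔ ½ = true  [1 − |½−½|]
They differ because K3 and Ł3 treat ½ differently under implication.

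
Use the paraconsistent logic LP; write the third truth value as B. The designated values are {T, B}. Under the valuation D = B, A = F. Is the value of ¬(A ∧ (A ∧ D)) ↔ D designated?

Yes

A ∧ D = F ∧ B = F
A ∧ (A ∧ D) = F ∧ F = F
¬(A ∧ (A ∧ D)) = ¬F = T
¬(A ∧ (A ∧ D)) ↔ D = T ↔ B = B
B ∈ {T, B}.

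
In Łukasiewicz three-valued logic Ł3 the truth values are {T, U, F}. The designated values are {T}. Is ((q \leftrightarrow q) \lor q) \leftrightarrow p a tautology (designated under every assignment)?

Countermodel: q=T, p=U gives U, which is not designated.

No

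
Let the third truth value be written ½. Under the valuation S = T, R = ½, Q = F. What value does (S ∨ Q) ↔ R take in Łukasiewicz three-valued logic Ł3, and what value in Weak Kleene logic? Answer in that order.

In Łukasiewicz three-valued logic Ł3: S ∨ Q = T ∨ F = T
(S ∨ Q) ↔ R = T ↔ ½ = ½  [1 − |1−½|]
In Weak Kleene logic: S ∨ Q = T ∨ F = T
(S ∨ Q) ↔ R = T ↔ ½ = ½

½; ½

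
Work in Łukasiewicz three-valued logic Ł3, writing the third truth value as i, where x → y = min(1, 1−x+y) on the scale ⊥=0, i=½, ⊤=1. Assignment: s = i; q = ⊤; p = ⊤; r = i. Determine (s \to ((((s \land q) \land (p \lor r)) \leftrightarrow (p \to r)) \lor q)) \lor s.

s \land q = i \land ⊤ = i
p \lor r = ⊤ \lor i = ⊤
(s \land q) \land (p \lor r) = i \land ⊤ = i
p \to r = ⊤ \to i = i  [min(1, 1−1+½)]
((s \land q) \land (p \lor r)) \leftrightarrow (p \to r) = i \leftrightarrow i = ⊤
(((s \land q) \land (p \lor r)) \leftrightarrow (p \to r)) \lor q = ⊤ \lor ⊤ = ⊤
s \to ((((s \land q) \land (p \lor r)) \leftrightarrow (p \to r)) \lor q) = i \to ⊤ = ⊤
(s \to ((((s \land q) \land (p \lor r)) \leftrightarrow (p \to r)) \lor q)) \lor s = ⊤ \lor i = ⊤

⊤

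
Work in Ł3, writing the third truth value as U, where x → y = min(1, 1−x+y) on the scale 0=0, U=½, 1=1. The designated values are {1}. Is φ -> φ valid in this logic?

Yes

Every assignment of φ over {1, U, 0} gives a value in {1}.
In particular, with φ=U: φ -> φ = 1.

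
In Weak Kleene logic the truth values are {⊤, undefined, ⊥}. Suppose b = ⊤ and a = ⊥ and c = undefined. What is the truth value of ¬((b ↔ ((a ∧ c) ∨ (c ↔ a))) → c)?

undefined

a ∧ c = ⊥ ∧ undefined = undefined
c ↔ a = undefined ↔ ⊥ = undefined
(a ∧ c) ∨ (c ↔ a) = undefined ∨ undefined = undefined
b ↔ ((a ∧ c) ∨ (c ↔ a)) = ⊤ ↔ undefined = undefined
(b ↔ ((a ∧ c) ∨ (c ↔ a))) → c = undefined → undefined = undefined  [any arg is the third value ⇒ result is the third value]
¬((b ↔ ((a ∧ c) ∨ (c ↔ a))) → c) = ¬undefined = undefined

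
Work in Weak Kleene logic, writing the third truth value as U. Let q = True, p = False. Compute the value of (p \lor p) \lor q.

True

p \lor p = False \lor False = False
(p \lor p) \lor q = False \lor True = True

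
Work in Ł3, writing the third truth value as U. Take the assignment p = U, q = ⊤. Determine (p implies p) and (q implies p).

p implies p = U implies U = ⊤  [min(1, 1−½+½)]
q implies p = ⊤ implies U = U
(p implies p) and (q implies p) = ⊤ and U = U

U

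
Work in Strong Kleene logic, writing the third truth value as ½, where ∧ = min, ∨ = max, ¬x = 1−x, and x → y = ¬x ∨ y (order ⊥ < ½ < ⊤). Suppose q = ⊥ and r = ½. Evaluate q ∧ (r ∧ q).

r ∧ q = ½ ∧ ⊥ = ⊥
q ∧ (r ∧ q) = ⊥ ∧ ⊥ = ⊥

⊥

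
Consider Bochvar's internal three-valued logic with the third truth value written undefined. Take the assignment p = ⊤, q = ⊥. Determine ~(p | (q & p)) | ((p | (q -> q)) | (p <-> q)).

q & p = ⊥ & ⊤ = ⊥
p | (q & p) = ⊤ | ⊥ = ⊤
~(p | (q & p)) = ~⊤ = ⊥
q -> q = ⊥ -> ⊥ = ⊤
p | (q -> q) = ⊤ | ⊤ = ⊤
p <-> q = ⊤ <-> ⊥ = ⊥
(p | (q -> q)) | (p <-> q) = ⊤ | ⊥ = ⊤
~(p | (q & p)) | ((p | (q -> q)) | (p <-> q)) = ⊥ | ⊤ = ⊤

⊤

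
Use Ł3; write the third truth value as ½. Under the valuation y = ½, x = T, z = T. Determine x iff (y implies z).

y implies z = ½ implies T = T
x iff (y implies z) = T iff T = T

T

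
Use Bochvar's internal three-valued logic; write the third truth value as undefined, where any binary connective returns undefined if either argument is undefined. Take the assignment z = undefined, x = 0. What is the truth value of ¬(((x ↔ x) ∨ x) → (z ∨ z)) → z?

undefined

x ↔ x = 0 ↔ 0 = 1
(x ↔ x) ∨ x = 1 ∨ 0 = 1
z ∨ z = undefined ∨ undefined = undefined
((x ↔ x) ∨ x) → (z ∨ z) = 1 → undefined = undefined  [any arg is the third value ⇒ result is the third value]
¬(((x ↔ x) ∨ x) → (z ∨ z)) = ¬undefined = undefined
¬(((x ↔ x) ∨ x) → (z ∨ z)) → z = undefined → undefined = undefined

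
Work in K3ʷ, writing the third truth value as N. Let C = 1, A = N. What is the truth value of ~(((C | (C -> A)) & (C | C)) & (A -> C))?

N

C -> A = 1 -> N = N
C | (C -> A) = 1 | N = N
C | C = 1 | 1 = 1
(C | (C -> A)) & (C | C) = N & 1 = N
A -> C = N -> 1 = N
((C | (C -> A)) & (C | C)) & (A -> C) = N & N = N
~(((C | (C -> A)) & (C | C)) & (A -> C)) = ~N = N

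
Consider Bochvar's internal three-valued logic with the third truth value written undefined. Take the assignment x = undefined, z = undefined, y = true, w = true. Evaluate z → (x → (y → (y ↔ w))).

y ↔ w = true ↔ true = true
y → (y ↔ w) = true → true = true
x → (y → (y ↔ w)) = undefined → true = undefined  [any arg is the third value ⇒ result is the third value]
z → (x → (y → (y ↔ w))) = undefined → undefined = undefined

undefined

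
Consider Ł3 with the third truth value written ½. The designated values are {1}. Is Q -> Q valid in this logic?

Yes

Every assignment of Q over {1, ½, 0} gives a value in {1}.
In particular, with Q=½: Q -> Q = 1.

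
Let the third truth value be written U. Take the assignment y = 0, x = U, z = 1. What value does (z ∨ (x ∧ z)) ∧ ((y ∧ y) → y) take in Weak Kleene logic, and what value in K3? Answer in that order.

In Weak Kleene logic: x ∧ z = U ∧ 1 = U
z ∨ (x ∧ z) = 1 ∨ U = U
y ∧ y = 0 ∧ 0 = 0
(y ∧ y) → y = 0 → 0 = 1
(z ∨ (x ∧ z)) ∧ ((y ∧ y) → y) = U ∧ 1 = U
In K3: x ∧ z = U ∧ 1 = U
z ∨ (x ∧ z) = 1 ∨ U = 1
y ∧ y = 0 ∧ 0 = 0
(y ∧ y) → y = 0 → 0 = 1
(z ∨ (x ∧ z)) ∧ ((y ∧ y) → y) = 1 ∧ 1 = 1
They differ because Weak Kleene logic and K3 treat U differently under the binary connectives.

U; 1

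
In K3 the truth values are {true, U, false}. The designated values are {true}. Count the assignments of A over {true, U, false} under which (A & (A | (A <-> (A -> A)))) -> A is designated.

A=true: true ✓
A=U: U ·
A=false: true ✓

2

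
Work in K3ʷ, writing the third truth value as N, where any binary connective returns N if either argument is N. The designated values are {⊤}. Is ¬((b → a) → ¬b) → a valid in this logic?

No

Countermodel: b=⊤, a=N gives N, which is not designated.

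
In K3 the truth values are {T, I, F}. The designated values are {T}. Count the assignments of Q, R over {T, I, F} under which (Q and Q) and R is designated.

1

Designated under: (Q=T, R=T).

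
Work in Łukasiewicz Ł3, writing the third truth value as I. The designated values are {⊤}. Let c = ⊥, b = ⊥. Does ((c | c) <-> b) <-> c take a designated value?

No

c | c = ⊥ | ⊥ = ⊥
(c | c) <-> b = ⊥ <-> ⊥ = ⊤
((c | c) <-> b) <-> c = ⊤ <-> ⊥ = ⊥
⊥ ∉ {⊤}.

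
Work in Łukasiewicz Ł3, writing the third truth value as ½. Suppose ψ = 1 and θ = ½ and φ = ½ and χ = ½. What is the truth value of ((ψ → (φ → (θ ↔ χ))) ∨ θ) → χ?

θ ↔ χ = ½ ↔ ½ = 1  [1 − |½−½|]
φ → (θ ↔ χ) = ½ → 1 = 1
ψ → (φ → (θ ↔ χ)) = 1 → 1 = 1
(ψ → (φ → (θ ↔ χ))) ∨ θ = 1 ∨ ½ = 1
((ψ → (φ → (θ ↔ χ))) ∨ θ) → χ = 1 → ½ = ½

½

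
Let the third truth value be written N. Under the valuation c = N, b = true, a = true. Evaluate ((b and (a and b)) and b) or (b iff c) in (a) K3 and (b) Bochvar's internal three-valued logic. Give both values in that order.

true; N

In K3: a and b = true and true = true
b and (a and b) = true and true = true
(b and (a and b)) and b = true and true = true
b iff c = true iff N = N
((b and (a and b)) and b) or (b iff c) = true or N = true
In Bochvar's internal three-valued logic: a and b = true and true = true
b and (a and b) = true and true = true
(b and (a and b)) and b = true and true = true
b iff c = true iff N = N
((b and (a and b)) and b) or (b iff c) = true or N = N
They differ because K3 and Bochvar's internal three-valued logic treat N differently under the binary connectives.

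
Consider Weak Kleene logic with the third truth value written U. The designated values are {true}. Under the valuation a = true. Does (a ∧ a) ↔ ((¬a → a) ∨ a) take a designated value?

Yes

a ∧ a = true ∧ true = true
¬a = ¬true = false
¬a → a = false → true = true
(¬a → a) ∨ a = true ∨ true = true
(a ∧ a) ↔ ((¬a → a) ∨ a) = true ↔ true = true
true ∈ {true}.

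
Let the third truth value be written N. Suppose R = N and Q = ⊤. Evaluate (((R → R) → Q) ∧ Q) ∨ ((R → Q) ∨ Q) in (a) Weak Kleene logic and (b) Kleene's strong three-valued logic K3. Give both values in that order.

In Weak Kleene logic: R → R = N → N = N  [any arg is the third value ⇒ result is the third value]
(R → R) → Q = N → ⊤ = N
((R → R) → Q) ∧ Q = N ∧ ⊤ = N
R → Q = N → ⊤ = N
(R → Q) ∨ Q = N ∨ ⊤ = N
(((R → R) → Q) ∧ Q) ∨ ((R → Q) ∨ Q) = N ∨ N = N
In Kleene's strong three-valued logic K3: R → R = N → N = N
(R → R) → Q = N → ⊤ = ⊤
((R → R) → Q) ∧ Q = ⊤ ∧ ⊤ = ⊤
R → Q = N → ⊤ = ⊤
(R → Q) ∨ Q = ⊤ ∨ ⊤ = ⊤
(((R → R) → Q) ∧ Q) ∨ ((R → Q) ∨ Q) = ⊤ ∨ ⊤ = ⊤
They differ because Weak Kleene logic and Kleene's strong three-valued logic K3 treat N differently under the binary connectives.

N; ⊤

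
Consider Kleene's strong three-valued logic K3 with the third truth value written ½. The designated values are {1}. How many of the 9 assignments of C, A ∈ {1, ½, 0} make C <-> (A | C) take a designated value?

Designated under: (C=1, A=1); (C=1, A=½); (C=1, A=0); (C=0, A=0).

4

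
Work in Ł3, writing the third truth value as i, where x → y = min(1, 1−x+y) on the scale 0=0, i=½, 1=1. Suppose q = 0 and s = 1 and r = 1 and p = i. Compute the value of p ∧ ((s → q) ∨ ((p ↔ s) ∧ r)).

i

s → q = 1 → 0 = 0
p ↔ s = i ↔ 1 = i  [1 − |½−1|]
(p ↔ s) ∧ r = i ∧ 1 = i
(s → q) ∨ ((p ↔ s) ∧ r) = 0 ∨ i = i
p ∧ ((s → q) ∨ ((p ↔ s) ∧ r)) = i ∧ i = i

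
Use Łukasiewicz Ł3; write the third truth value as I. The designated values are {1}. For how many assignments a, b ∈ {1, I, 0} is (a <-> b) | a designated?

5

Of the 9 assignments, 5 give a value in {1}.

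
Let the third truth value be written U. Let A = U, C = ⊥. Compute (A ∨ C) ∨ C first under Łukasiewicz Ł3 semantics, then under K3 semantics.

In Łukasiewicz Ł3: A ∨ C = U ∨ ⊥ = U
(A ∨ C) ∨ C = U ∨ ⊥ = U
In K3: A ∨ C = U ∨ ⊥ = U
(A ∨ C) ∨ C = U ∨ ⊥ = U

U; U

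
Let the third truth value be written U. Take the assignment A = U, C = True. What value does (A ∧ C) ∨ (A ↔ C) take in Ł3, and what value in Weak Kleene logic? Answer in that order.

U; U

In Ł3: A ∧ C = U ∧ True = U
A ↔ C = U ↔ True = U
(A ∧ C) ∨ (A ↔ C) = U ∨ U = U
In Weak Kleene logic: A ∧ C = U ∧ True = U
A ↔ C = U ↔ True = U
(A ∧ C) ∨ (A ↔ C) = U ∨ U = U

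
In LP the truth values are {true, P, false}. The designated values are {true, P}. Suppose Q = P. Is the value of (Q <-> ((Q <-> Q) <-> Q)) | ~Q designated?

Q <-> Q = P <-> P = P
(Q <-> Q) <-> Q = P <-> P = P
Q <-> ((Q <-> Q) <-> Q) = P <-> P = P
~Q = ~P = P
(Q <-> ((Q <-> Q) <-> Q)) | ~Q = P | P = P
P ∈ {true, P}.

Yes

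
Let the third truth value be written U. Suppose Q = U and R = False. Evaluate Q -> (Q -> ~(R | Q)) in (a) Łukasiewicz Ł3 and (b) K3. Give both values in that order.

True; U

In Łukasiewicz Ł3: R | Q = False | U = U
~(R | Q) = ~U = U
Q -> ~(R | Q) = U -> U = True
Q -> (Q -> ~(R | Q)) = U -> True = True
In K3: R | Q = False | U = U
~(R | Q) = ~U = U
Q -> ~(R | Q) = U -> U = U
Q -> (Q -> ~(R | Q)) = U -> U = U
They differ because Łukasiewicz Ł3 and K3 treat U differently under implication.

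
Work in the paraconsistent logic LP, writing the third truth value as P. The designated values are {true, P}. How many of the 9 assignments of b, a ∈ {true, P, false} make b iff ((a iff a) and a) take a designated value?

7

Of the 9 assignments, 7 give a value in {true, P}.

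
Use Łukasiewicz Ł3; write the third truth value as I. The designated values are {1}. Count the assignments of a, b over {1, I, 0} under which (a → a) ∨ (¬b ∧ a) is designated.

Of the 9 assignments, 9 give a value in {1}.

9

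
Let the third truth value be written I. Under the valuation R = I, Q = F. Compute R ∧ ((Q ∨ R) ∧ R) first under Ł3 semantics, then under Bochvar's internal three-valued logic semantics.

I; I

In Ł3: Q ∨ R = F ∨ I = I
(Q ∨ R) ∧ R = I ∧ I = I
R ∧ ((Q ∨ R) ∧ R) = I ∧ I = I
In Bochvar's internal three-valued logic: Q ∨ R = F ∨ I = I
(Q ∨ R) ∧ R = I ∧ I = I
R ∧ ((Q ∨ R) ∧ R) = I ∧ I = I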